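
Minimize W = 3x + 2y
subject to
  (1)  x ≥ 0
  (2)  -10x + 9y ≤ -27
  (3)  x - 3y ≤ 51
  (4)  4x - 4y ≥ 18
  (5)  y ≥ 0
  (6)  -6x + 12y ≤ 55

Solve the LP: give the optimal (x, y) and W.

x = 9/2, y = 0, minimum W = 27/2

Vertices and W = 3x + 2y:
  (51, 0) → W = 153
  (9/2, 0) → W = 27/2
  (109/6, 41/3) → W = 491/6
The feasible region is unbounded (it extends along (3, 1), (2, 1)), but W strictly increases along every unbounded feasible direction, so there is no improving ray and the minimum is attained at a vertex.

At the optimal vertex, 4x - 4y = 18 and y = 0.
Solving simultaneously gives x = 9/2, y = 0.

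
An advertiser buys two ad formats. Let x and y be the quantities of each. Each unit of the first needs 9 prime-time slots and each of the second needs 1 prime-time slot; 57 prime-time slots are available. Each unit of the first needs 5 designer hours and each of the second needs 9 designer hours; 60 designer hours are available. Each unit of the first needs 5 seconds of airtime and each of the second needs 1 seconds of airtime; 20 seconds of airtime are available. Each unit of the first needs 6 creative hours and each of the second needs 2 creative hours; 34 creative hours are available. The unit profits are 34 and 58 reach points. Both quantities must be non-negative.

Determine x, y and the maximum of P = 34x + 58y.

x = 3, y = 5, maximum P = 392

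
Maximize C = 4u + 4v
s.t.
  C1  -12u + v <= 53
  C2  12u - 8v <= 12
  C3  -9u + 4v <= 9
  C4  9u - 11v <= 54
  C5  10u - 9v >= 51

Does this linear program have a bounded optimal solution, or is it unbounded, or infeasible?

The boundaries 12u - 8v = 12 and -9u + 4v = 9 meet at (-5, -9), but that point violates 10u - 9v ≥ 51. Every candidate vertex is excluded by some other constraint, so the feasible region is empty.

infeasible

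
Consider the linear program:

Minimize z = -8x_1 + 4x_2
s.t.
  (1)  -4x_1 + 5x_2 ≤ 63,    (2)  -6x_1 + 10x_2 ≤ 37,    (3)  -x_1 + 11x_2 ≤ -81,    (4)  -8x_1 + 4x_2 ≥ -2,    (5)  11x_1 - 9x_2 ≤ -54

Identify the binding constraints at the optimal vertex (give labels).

Vertices and z = -8x_1 + 4x_2:
  (-89/2, -23) → z = 264
  (-1217/56, -523/56) → z = 273/2
  (-189/16, -135/16) → z = 243/4
The feasible region is unbounded (it extends along (-5, -4), (-9, -11)), but z strictly increases along every unbounded feasible direction, so there is no improving ray and the minimum is attained at a vertex.

The minimum is at (-189/16, -135/16). Substituting into each constraint, equality holds for (3) and (5); the remaining constraints have slack.

(3) and (5)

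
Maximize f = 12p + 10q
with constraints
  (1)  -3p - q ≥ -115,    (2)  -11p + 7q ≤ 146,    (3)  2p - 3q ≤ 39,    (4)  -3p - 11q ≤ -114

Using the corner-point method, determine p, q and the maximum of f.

p = 659/32, q = 1703/32, maximum f = 12469/16

Feasible corners and f = 12p + 10q:
  (659/32, 1703/32) → f = 12469/16
  (384/11, 113/11) → f = 5738/11
  (-404/71, 846/71) → f = 3612/71
  (771/31, 111/31) → f = 10362/31

At the optimal vertex, -3p - q = -115 and -11p + 7q = 146.
Solving simultaneously gives p = 659/32, q = 1703/32.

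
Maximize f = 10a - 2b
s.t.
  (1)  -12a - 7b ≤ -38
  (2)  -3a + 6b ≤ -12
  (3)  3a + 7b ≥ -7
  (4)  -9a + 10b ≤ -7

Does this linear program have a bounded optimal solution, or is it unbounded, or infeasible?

unbounded

From the feasible point (104/31, -10/31), moving in the direction (7, -3) keeps every constraint satisfied while f increases without bound.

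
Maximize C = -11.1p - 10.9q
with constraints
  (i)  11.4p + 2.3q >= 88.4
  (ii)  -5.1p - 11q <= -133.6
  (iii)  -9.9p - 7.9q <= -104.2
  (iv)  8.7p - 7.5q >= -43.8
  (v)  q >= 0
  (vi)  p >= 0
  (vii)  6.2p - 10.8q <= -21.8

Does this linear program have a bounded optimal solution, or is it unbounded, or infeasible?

bounded optimum

Vertices and C = -11.1p - 10.9q:
  (66512/11367, 35740/3789) → C = -1059434/6315
  (18742/3517, 42280/3517) → C = -3344441/17585
  (30077/3082, 46975/6164) → C = -11797369/61640
The feasible region has finitely many vertices and no improving ray; the maximum is -1059434/6315 at (66512/11367, 35740/3789).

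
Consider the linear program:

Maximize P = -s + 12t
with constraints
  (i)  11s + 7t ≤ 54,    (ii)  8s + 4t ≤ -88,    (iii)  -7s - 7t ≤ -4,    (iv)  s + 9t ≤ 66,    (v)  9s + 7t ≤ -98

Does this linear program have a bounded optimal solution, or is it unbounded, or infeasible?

infeasible

The boundaries 8s + 4t = -88 and 9s + 7t = -98 meet at (-56/5, 2/5), but that point violates -7s - 7t ≤ -4. Every candidate vertex is excluded by some other constraint, so the feasible region is empty.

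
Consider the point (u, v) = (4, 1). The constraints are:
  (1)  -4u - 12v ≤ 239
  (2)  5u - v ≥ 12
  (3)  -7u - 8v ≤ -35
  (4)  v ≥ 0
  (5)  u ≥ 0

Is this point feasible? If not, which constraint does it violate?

feasible

(1): -28 ≤ 239 ✓
(2): 19 ≥ 12 ✓
(3): -36 ≤ -35 ✓
(4): 1 ≥ 0 ✓
(5): 4 ≥ 0 ✓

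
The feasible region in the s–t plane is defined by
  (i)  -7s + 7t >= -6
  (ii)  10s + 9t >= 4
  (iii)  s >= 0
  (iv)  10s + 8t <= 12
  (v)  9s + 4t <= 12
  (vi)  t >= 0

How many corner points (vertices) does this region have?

5

The feasible vertices (each the meet of two boundaries and inside every other half-plane) are:
  (22/21, 4/21)
  (6/7, 0)
  (0, 4/9)
  (2/5, 0)
  (0, 3/2)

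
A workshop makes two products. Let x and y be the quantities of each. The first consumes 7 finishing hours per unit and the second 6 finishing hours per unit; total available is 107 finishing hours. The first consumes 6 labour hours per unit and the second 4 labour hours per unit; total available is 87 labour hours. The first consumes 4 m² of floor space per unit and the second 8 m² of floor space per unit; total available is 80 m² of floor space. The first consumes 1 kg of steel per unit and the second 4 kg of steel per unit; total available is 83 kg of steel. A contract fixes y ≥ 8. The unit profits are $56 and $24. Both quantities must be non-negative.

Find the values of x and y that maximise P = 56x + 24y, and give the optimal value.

At the optimal vertex, 4x + 8y = 80 and y = 8.
Solving simultaneously gives x = 4, y = 8.

x = 4, y = 8, maximum P = 416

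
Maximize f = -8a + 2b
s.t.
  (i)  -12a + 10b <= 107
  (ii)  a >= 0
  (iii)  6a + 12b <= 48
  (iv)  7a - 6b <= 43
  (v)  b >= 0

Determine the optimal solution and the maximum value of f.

a = 0, b = 4, maximum f = 8

Feasible corners and f = -8a + 2b:
  (0, 4) → f = 8
  (0, 0) → f = 0
  (67/10, 13/20) → f = -523/10
  (43/7, 0) → f = -344/7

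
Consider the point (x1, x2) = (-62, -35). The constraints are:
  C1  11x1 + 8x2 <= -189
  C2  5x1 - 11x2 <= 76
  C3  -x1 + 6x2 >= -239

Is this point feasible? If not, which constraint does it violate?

C1: -962 ≤ -189 ✓
C2: 75 ≤ 76 ✓
C3: -148 ≥ -239 ✓

feasible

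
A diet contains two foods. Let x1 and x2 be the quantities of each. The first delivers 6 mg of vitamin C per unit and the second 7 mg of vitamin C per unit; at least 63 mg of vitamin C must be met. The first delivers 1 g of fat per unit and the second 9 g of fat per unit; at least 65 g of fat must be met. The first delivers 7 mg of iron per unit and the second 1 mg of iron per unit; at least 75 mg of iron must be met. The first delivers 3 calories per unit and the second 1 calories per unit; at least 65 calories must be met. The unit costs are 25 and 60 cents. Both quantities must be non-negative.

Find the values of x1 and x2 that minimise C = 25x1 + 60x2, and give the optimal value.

Vertices and C = 25x1 + 60x2:
  (0, 75) → C = 4500
  (65, 0) → C = 1625
  (20, 5) → C = 800
  (5/2, 115/2) → C = 7025/2
The feasible region is unbounded (it extends along (0, 1), (1, 0)), but C strictly increases along every unbounded feasible direction, so there is no improving ray and the minimum is attained at a vertex.

x1 = 20, x2 = 5, minimum C = 800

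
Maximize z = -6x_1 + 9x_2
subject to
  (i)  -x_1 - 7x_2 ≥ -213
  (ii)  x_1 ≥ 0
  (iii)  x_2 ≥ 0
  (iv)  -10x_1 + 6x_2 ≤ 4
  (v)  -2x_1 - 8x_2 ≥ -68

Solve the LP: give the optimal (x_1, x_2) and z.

x_1 = 94/23, x_2 = 172/23, maximum z = 984/23

Extreme points and z = -6x_1 + 9x_2:
  (0, 0) → z = 0
  (0, 2/3) → z = 6
  (34, 0) → z = -204
  (94/23, 172/23) → z = 984/23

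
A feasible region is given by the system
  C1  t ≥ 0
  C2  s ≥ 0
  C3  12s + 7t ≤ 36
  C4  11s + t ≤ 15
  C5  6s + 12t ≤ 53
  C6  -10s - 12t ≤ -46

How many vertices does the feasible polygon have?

5

Of the 15 pairwise boundary intersections, those satisfying every inequality are:
  (0, 53/12)
  (0, 23/6)
  (69/65, 216/65)
  (61/102, 70/17)
  (67/61, 178/61)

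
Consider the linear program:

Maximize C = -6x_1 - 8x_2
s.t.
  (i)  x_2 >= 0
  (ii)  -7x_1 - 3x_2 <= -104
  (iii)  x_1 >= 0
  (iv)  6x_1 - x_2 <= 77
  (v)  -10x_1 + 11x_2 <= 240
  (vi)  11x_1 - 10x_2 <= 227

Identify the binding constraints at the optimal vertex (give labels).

(ii) and (iv)

Feasible corners and C = -6x_1 - 8x_2:
  (67/5, 17/5) → C = -538/5
  (424/107, 2720/107) → C = -24304/107
  (1087/56, 1105/28) → C = -12101/28

The maximum is at (67/5, 17/5). Substituting into each constraint, equality holds for (ii) and (iv); the remaining constraints have slack.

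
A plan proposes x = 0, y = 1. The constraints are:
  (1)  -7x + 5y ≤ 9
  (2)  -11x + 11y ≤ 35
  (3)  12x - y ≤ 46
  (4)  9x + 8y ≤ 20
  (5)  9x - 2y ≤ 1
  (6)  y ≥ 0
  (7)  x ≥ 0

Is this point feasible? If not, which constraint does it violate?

(1): 5 ≤ 9 ✓
(2): 11 ≤ 35 ✓
(3): -1 ≤ 46 ✓
(4): 8 ≤ 20 ✓
(5): -2 ≤ 1 ✓
(6): 1 ≥ 0 ✓
(7): 0 ≥ 0 ✓

feasible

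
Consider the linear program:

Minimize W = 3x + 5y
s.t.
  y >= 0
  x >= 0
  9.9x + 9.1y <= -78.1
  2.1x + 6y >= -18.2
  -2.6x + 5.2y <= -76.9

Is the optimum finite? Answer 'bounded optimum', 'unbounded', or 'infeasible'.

The boundaries y = 0 and -2.6x + 5.2y = -76.9 meet at (769/26, 0), but that point violates 9.9x + 9.1y ≤ -78.1. Every candidate vertex is excluded by some other constraint, so the feasible region is empty.

infeasible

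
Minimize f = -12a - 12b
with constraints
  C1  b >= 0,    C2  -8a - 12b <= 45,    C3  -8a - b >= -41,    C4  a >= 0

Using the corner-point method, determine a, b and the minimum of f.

a = 0, b = 41, minimum f = -492

Extreme points and f = -12a - 12b:
  (41/8, 0) → f = -123/2
  (0, 0) → f = 0
  (0, 41) → f = -492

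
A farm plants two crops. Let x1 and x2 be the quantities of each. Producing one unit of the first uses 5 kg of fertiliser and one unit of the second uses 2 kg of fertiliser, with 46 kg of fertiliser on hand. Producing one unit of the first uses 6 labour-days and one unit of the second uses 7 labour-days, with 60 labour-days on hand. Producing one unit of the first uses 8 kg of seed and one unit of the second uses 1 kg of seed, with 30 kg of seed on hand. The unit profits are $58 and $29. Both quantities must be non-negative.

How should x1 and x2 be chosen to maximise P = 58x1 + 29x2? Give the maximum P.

x1 = 3, x2 = 6, maximum P = 348

Vertices and P = 58x1 + 29x2:
  (0, 0) → P = 0
  (0, 60/7) → P = 1740/7
  (15/4, 0) → P = 435/2
  (3, 6) → P = 348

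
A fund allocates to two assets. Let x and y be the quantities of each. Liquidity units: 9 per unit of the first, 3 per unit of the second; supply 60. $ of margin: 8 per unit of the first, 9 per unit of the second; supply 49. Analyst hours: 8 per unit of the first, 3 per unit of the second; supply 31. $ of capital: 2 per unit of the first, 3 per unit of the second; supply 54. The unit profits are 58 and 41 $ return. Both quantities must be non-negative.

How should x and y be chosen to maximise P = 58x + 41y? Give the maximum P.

Feasible corners and P = 58x + 41y:
  (0, 0) → P = 0
  (0, 49/9) → P = 2009/9
  (31/8, 0) → P = 899/4
  (11/4, 3) → P = 565/2

The binding constraints are 8x + 9y = 49 and 8x + 3y = 31.
Solving simultaneously gives x = 11/4, y = 3.

x = 11/4, y = 3, maximum P = 565/2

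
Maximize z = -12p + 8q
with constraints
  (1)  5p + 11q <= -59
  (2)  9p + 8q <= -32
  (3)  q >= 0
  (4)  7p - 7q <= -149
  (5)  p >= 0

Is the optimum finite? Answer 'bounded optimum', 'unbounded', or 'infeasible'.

The boundaries 5p + 11q = -59 and 7p - 7q = -149 meet at (-513/28, 83/28), but that point violates p ≥ 0. Every candidate vertex is excluded by some other constraint, so the feasible region is empty.

infeasible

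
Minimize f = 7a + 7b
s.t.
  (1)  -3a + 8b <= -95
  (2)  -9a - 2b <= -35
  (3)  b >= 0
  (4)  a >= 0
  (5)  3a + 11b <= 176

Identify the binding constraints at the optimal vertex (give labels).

Corner points and f = 7a + 7b:
  (95/3, 0) → f = 665/3
  (2453/57, 81/19) → f = 18872/57
  (176/3, 0) → f = 1232/3

The minimum is at (95/3, 0). Substituting into each constraint, equality holds for (1) and (3); the remaining constraints have slack.

(1) and (3)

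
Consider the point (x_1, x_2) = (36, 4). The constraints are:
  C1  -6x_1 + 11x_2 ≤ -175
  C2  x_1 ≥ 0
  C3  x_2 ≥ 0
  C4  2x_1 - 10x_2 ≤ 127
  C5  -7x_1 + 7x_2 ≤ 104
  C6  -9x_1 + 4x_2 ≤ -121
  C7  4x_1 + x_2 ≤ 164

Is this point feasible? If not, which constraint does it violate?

not feasible — violates C1

Constraint C1: -6x_1 + 11x_2 = -172, which is not ≤ -175. All other constraints are satisfied.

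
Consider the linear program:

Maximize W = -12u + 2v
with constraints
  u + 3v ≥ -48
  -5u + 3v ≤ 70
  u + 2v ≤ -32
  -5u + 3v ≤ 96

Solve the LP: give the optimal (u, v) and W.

u = -59/3, v = -85/9, maximum W = 1954/9

Extreme points and W = -12u + 2v:
  (-59/3, -85/9) → W = 1954/9
  (0, -16) → W = -32
  (-236/13, -90/13) → W = 204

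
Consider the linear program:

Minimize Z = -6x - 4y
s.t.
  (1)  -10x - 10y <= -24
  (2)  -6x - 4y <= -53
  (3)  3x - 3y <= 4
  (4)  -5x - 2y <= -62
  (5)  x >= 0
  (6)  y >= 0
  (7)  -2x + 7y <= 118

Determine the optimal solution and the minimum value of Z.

x = 382/15, y = 362/15, minimum Z = -748/3

Extreme points and Z = -6x - 4y:
  (194/21, 166/21) → Z = -1828/21
  (382/15, 362/15) → Z = -748/3
  (66/13, 238/13) → Z = -1348/13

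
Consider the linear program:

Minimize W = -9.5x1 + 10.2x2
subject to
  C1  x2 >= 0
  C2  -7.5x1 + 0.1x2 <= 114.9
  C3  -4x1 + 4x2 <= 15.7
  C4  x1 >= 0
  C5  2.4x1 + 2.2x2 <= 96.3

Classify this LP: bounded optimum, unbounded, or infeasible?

bounded optimum

Feasible corners and W = -9.5x1 + 10.2x2:
  (0, 0) → W = 0
  (40.125, 0) → W = -381.1875
  (0, 3.925) → W = 40.035
  (17533/920, 2643/115) → W = 491053/9200
The feasible region has finitely many vertices and no improving ray; the minimum is -381.1875 at (40.125, 0).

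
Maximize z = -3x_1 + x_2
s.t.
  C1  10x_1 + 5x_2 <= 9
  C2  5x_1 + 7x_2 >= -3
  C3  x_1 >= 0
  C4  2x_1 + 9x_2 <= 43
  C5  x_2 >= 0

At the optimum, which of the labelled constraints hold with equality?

Corner points and z = -3x_1 + x_2:
  (0, 9/5) → z = 9/5
  (9/10, 0) → z = -27/10
  (0, 0) → z = 0

The maximum is at (0, 9/5). Substituting into each constraint, equality holds for C1 and C3; the remaining constraints have slack.

C1 and C3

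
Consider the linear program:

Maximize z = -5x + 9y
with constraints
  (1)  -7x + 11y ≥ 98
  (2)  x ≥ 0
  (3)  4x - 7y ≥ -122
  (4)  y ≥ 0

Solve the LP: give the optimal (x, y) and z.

Feasible corners and z = -5x + 9y:
  (0, 98/11) → z = 882/11
  (656/5, 462/5) → z = 878/5
  (0, 122/7) → z = 1098/7

x = 656/5, y = 462/5, maximum z = 878/5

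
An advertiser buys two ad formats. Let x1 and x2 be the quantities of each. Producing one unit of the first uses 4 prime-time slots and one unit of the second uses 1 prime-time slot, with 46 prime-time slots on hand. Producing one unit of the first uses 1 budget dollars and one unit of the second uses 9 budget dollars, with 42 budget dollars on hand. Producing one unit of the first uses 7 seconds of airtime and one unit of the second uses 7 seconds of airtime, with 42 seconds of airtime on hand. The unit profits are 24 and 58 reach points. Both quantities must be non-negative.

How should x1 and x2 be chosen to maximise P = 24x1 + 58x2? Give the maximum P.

Corner points and P = 24x1 + 58x2:
  (0, 0) → P = 0
  (0, 14/3) → P = 812/3
  (6, 0) → P = 144
  (3/2, 9/2) → P = 297

The binding constraints are x1 + 9x2 = 42 and 7x1 + 7x2 = 42.
Solving simultaneously gives x1 = 3/2, x2 = 9/2.

x1 = 3/2, x2 = 9/2, maximum P = 297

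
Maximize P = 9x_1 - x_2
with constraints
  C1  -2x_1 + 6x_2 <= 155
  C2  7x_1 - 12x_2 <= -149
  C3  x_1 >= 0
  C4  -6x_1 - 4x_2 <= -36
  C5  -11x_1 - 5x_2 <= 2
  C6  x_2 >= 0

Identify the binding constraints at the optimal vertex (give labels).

C1 and C2

Feasible corners and P = 9x_1 - x_2:
  (161/3, 787/18) → P = 7907/18
  (0, 155/6) → P = -155/6
  (0, 149/12) → P = -149/12

The maximum is at (161/3, 787/18). Substituting into each constraint, equality holds for C1 and C2; the remaining constraints have slack.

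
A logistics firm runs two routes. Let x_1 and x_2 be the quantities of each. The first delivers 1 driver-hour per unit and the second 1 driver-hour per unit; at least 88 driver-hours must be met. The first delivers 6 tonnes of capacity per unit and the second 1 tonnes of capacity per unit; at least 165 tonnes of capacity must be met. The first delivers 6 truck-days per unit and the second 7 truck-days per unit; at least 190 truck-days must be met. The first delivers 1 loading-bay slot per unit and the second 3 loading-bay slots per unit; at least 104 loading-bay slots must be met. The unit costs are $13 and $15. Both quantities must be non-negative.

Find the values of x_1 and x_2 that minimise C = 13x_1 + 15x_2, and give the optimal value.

Extreme points and C = 13x_1 + 15x_2:
  (0, 165) → C = 2475
  (104, 0) → C = 1352
  (77/5, 363/5) → C = 6446/5
  (80, 8) → C = 1160
The feasible region is unbounded (it extends along (0, 1), (1, 0)), but C strictly increases along every unbounded feasible direction, so there is no improving ray and the minimum is attained at a vertex.

x_1 = 80, x_2 = 8, minimum C = 1160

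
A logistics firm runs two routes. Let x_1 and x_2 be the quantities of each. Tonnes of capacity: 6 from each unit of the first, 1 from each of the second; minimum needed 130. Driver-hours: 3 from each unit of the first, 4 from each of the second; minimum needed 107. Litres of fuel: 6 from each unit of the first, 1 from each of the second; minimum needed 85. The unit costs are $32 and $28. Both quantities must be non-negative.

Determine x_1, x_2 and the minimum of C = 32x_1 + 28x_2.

Feasible corners and C = 32x_1 + 28x_2:
  (0, 130) → C = 3640
  (107/3, 0) → C = 3424/3
  (59/3, 12) → C = 2896/3
The feasible region is unbounded (it extends along (0, 1), (1, 0)), but C strictly increases along every unbounded feasible direction, so there is no improving ray and the minimum is attained at a vertex.

x_1 = 59/3, x_2 = 12, minimum C = 2896/3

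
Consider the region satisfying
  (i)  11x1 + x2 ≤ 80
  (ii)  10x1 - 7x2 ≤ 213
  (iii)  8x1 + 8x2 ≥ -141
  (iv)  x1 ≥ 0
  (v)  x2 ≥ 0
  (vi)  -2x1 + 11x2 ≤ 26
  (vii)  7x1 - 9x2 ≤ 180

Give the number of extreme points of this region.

4

Intersecting each pair of boundary lines and keeping only the points that satisfy every inequality leaves:
  (80/11, 0)
  (854/123, 446/123)
  (0, 0)
  (0, 26/11)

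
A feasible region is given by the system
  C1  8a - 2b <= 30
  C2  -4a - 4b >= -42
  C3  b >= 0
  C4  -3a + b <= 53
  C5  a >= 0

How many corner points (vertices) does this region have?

Intersecting each pair of boundary lines and keeping only the points that satisfy every inequality leaves:
  (51/10, 27/5)
  (15/4, 0)
  (0, 21/2)
  (0, 0)

4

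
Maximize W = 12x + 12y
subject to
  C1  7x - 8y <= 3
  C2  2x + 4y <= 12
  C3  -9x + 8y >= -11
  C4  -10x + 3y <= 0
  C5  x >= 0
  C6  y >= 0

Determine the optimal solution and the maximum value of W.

x = 27/11, y = 39/22, maximum W = 558/11

Vertices and W = 12x + 12y:
  (27/11, 39/22) → W = 558/11
  (3/7, 0) → W = 36/7
  (18/23, 60/23) → W = 936/23
  (0, 0) → W = 0

The binding constraints are 7x - 8y = 3 and 2x + 4y = 12.
Solving simultaneously gives x = 27/11, y = 39/22.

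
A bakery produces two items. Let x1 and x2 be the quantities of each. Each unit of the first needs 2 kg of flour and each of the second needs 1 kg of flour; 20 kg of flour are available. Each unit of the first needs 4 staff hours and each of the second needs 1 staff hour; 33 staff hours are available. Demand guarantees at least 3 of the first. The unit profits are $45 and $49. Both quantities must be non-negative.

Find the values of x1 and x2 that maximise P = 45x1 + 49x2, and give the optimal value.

x1 = 3, x2 = 14, maximum P = 821

Corner points and P = 45x1 + 49x2:
  (33/4, 0) → P = 1485/4
  (3, 0) → P = 135
  (13/2, 7) → P = 1271/2
  (3, 14) → P = 821

At the optimal vertex, 2x1 + x2 = 20 and x1 = 3.
Solving simultaneously gives x1 = 3, x2 = 14.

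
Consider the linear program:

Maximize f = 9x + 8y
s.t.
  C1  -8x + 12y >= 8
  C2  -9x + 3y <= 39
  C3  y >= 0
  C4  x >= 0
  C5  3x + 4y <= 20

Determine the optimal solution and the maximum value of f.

Extreme points and f = 9x + 8y:
  (0, 2/3) → f = 16/3
  (52/17, 46/17) → f = 836/17
  (0, 5) → f = 40

At the optimal vertex, -8x + 12y = 8 and 3x + 4y = 20.
Solving simultaneously gives x = 52/17, y = 46/17.

x = 52/17, y = 46/17, maximum f = 836/17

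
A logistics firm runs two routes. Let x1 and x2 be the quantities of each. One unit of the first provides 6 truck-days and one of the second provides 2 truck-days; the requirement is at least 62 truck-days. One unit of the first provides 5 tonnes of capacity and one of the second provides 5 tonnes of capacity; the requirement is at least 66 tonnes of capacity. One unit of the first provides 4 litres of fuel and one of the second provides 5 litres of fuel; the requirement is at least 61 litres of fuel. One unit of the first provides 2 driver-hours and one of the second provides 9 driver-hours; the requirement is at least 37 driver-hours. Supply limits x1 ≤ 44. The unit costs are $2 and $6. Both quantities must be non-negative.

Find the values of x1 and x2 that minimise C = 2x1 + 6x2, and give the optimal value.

Extreme points and C = 2x1 + 6x2:
  (0, 31) → C = 186
  (37/2, 0) → C = 37
  (44, 0) → C = 88
  (94/11, 59/11) → C = 542/11
  (14, 1) → C = 34
The feasible region is unbounded (it extends along (0, 1)), but C strictly increases along every unbounded feasible direction, so there is no improving ray and the minimum is attained at a vertex.

The optimum lies where 4x1 + 5x2 = 61 and 2x1 + 9x2 = 37.
Solving simultaneously gives x1 = 14, x2 = 1.

x1 = 14, x2 = 1, minimum C = 34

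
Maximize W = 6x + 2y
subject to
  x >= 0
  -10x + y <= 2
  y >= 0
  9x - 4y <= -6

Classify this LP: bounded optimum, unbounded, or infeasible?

unbounded

From the feasible point (0, 2), moving in the direction (4, 9) keeps every constraint satisfied while W increases without bound.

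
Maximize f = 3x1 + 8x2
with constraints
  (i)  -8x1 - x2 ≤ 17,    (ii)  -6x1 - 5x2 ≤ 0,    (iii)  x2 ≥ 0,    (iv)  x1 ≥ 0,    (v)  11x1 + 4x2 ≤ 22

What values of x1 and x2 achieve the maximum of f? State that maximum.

x1 = 0, x2 = 11/2, maximum f = 44

Extreme points and f = 3x1 + 8x2:
  (0, 0) → f = 0
  (2, 0) → f = 6
  (0, 11/2) → f = 44

The binding constraints are x1 = 0 and 11x1 + 4x2 = 22.
Solving simultaneously gives x1 = 0, x2 = 11/2.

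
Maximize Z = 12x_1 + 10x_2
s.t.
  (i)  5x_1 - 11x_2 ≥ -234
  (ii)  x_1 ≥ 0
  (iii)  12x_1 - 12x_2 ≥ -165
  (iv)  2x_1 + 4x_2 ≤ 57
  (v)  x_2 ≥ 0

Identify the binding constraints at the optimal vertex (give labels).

(iv) and (v)

Corner points and Z = 12x_1 + 10x_2:
  (0, 55/4) → Z = 275/2
  (0, 0) → Z = 0
  (1/3, 169/12) → Z = 869/6
  (57/2, 0) → Z = 342

The maximum is at (57/2, 0). Substituting into each constraint, equality holds for (iv) and (v); the remaining constraints have slack.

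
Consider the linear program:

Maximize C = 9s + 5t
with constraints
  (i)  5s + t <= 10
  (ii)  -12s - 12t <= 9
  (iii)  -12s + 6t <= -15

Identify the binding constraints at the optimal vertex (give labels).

(i) and (iii)

Extreme points and C = 9s + 5t:
  (43/16, -55/16) → C = 7
  (25/14, 15/14) → C = 150/7
  (7/12, -4/3) → C = -17/12

The maximum is at (25/14, 15/14). Substituting into each constraint, equality holds for (i) and (iii); the remaining constraints have slack.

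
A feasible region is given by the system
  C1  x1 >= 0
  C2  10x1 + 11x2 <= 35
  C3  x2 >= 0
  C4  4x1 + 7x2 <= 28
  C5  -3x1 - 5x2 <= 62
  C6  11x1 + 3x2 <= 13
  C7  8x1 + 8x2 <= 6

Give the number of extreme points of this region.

The feasible vertices (each the meet of two boundaries and inside every other half-plane) are:
  (0, 0)
  (0, 3/4)
  (3/4, 0)

3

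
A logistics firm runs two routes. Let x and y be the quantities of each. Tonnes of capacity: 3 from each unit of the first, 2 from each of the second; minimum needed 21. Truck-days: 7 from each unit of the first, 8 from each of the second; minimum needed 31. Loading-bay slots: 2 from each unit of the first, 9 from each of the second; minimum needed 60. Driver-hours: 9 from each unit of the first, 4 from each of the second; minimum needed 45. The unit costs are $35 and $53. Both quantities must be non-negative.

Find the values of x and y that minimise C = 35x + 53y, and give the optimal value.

Vertices and C = 35x + 53y:
  (0, 45/4) → C = 2385/4
  (30, 0) → C = 1050
  (3, 6) → C = 423
  (1, 9) → C = 512
The feasible region is unbounded (it extends along (0, 1), (1, 0)), but C strictly increases along every unbounded feasible direction, so there is no improving ray and the minimum is attained at a vertex.

x = 3, y = 6, minimum C = 423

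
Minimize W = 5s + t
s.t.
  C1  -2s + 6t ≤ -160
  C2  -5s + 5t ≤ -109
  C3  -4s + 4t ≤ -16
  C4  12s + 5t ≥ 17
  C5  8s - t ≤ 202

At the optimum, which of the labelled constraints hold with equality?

Feasible corners and W = 5s + t:
  (11, -23) → W = 32
  (526/23, -438/23) → W = 2192/23
  (79/4, -44) → W = 219/4

The minimum is at (11, -23). Substituting into each constraint, equality holds for C1 and C4; the remaining constraints have slack.

C1 and C4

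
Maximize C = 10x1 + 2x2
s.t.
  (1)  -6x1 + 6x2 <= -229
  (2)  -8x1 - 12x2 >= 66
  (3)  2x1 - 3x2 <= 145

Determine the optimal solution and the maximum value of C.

Feasible corners and C = 10x1 + 2x2:
  (98/5, -557/30) → C = 2383/15
  (-61/2, -206/3) → C = -1327/3
  (257/8, -323/12) → C = 3209/12

x1 = 257/8, x2 = -323/12, maximum C = 3209/12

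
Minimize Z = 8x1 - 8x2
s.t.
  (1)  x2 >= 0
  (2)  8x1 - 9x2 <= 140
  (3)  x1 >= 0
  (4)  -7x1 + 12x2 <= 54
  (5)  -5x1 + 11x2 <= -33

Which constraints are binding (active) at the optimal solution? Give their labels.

(1) and (5)

Corner points and Z = 8x1 - 8x2:
  (35/2, 0) → Z = 140
  (33/5, 0) → Z = 264/5
  (1243/43, 436/43) → Z = 6456/43

The minimum is at (33/5, 0). Substituting into each constraint, equality holds for (1) and (5); the remaining constraints have slack.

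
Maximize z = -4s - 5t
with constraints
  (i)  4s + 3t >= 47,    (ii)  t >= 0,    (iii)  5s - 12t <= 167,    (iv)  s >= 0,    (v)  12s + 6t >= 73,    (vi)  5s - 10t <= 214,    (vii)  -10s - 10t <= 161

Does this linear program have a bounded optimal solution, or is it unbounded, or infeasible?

bounded optimum

Vertices and z = -4s - 5t:
  (47/4, 0) → z = -47
  (0, 47/3) → z = -235/3
  (167/5, 0) → z = -668/5
  (449/5, 47/2) → z = -4767/10
The feasible region has finitely many vertices and no improving ray; the maximum is -47 at (47/4, 0).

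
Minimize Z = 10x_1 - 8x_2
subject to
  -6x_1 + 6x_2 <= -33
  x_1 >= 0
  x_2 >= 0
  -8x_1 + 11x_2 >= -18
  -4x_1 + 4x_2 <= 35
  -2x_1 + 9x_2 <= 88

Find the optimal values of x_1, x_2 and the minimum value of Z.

Feasible corners and Z = 10x_1 - 8x_2:
  (85/6, 26/3) → Z = 217/3
  (275/14, 99/7) → Z = 583/7
  (113/5, 74/5) → Z = 538/5

At the optimal vertex, -6x_1 + 6x_2 = -33 and -8x_1 + 11x_2 = -18.
Solving simultaneously gives x_1 = 85/6, x_2 = 26/3.

x_1 = 85/6, x_2 = 26/3, minimum Z = 217/3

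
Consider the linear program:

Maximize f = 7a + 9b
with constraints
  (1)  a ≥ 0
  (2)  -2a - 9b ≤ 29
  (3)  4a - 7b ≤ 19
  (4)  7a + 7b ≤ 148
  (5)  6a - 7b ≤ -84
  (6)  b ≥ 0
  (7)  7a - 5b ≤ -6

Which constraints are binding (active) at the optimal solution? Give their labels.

(1) and (4)

Corner points and f = 7a + 9b:
  (0, 148/7) → f = 1332/7
  (0, 12) → f = 108
  (64/13, 1476/91) → f = 16420/91

The maximum is at (0, 148/7). Substituting into each constraint, equality holds for (1) and (4); the remaining constraints have slack.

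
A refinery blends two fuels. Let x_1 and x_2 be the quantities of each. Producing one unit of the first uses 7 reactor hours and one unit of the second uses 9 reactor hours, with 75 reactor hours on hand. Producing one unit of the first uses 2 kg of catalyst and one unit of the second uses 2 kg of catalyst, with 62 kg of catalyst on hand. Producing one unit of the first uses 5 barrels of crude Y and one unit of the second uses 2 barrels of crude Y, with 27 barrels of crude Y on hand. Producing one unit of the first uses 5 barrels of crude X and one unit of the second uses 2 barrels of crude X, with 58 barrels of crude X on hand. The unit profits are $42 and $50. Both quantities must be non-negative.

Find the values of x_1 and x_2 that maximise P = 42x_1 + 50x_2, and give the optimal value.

x_1 = 3, x_2 = 6, maximum P = 426

Extreme points and P = 42x_1 + 50x_2:
  (0, 0) → P = 0
  (0, 25/3) → P = 1250/3
  (27/5, 0) → P = 1134/5
  (3, 6) → P = 426

The binding constraints are 7x_1 + 9x_2 = 75 and 5x_1 + 2x_2 = 27.
Solving simultaneously gives x_1 = 3, x_2 = 6.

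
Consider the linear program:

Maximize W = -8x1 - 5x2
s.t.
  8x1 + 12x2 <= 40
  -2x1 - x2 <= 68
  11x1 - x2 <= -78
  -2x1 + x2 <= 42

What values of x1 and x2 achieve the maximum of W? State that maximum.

x1 = -146/13, x2 = -592/13, maximum W = 4128/13

Extreme points and W = -8x1 - 5x2:
  (-32/5, 38/5) → W = 66/5
  (-29/2, 13) → W = 51
  (-146/13, -592/13) → W = 4128/13
  (-55/2, -13) → W = 285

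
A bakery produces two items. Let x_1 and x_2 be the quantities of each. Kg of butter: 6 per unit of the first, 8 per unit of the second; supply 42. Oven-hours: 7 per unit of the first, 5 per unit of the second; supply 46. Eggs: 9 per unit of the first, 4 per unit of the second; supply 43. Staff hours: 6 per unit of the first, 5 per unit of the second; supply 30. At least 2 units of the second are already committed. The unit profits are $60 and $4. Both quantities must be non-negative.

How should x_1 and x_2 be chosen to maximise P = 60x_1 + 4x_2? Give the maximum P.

x_1 = 10/3, x_2 = 2, maximum P = 208

Corner points and P = 60x_1 + 4x_2:
  (0, 21/4) → P = 21
  (0, 2) → P = 8
  (5/3, 4) → P = 116
  (10/3, 2) → P = 208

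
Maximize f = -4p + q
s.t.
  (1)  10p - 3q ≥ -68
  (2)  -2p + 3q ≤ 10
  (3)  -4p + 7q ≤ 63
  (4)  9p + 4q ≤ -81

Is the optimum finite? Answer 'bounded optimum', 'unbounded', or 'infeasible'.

From the feasible point (-515/67, -198/67), moving in the direction (-3, -10) keeps every constraint satisfied while f increases without bound.

unbounded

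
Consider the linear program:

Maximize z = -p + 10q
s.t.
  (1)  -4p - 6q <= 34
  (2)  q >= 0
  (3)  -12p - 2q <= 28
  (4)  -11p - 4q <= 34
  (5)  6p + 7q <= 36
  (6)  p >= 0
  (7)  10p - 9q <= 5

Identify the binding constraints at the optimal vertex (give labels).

(5) and (6)

Feasible corners and z = -p + 10q:
  (0, 0) → z = 0
  (1/2, 0) → z = -1/2
  (0, 36/7) → z = 360/7
  (359/124, 165/62) → z = 2941/124

The maximum is at (0, 36/7). Substituting into each constraint, equality holds for (5) and (6); the remaining constraints have slack.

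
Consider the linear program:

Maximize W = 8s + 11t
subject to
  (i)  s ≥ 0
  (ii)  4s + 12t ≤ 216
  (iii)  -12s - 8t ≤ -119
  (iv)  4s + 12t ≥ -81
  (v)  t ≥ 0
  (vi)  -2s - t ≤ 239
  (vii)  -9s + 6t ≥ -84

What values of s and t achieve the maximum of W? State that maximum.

s = 192/11, t = 134/11, maximum W = 3010/11

Feasible corners and W = 8s + 11t:
  (0, 18) → W = 198
  (0, 119/8) → W = 1309/8
  (192/11, 134/11) → W = 3010/11
  (77/8, 7/16) → W = 1309/16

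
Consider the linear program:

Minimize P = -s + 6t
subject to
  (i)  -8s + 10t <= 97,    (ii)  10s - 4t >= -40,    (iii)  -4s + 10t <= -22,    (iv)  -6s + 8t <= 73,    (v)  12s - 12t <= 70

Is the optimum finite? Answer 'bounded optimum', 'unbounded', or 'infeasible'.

Extreme points and P = -s + 6t:
  (-122/21, -95/21) → P = -64/3
  (-95/9, -295/18) → P = -790/9
  (109/18, 2/9) → P = -85/18
The feasible region has finitely many vertices and no improving ray; the minimum is -790/9 at (-95/9, -295/18).

bounded optimum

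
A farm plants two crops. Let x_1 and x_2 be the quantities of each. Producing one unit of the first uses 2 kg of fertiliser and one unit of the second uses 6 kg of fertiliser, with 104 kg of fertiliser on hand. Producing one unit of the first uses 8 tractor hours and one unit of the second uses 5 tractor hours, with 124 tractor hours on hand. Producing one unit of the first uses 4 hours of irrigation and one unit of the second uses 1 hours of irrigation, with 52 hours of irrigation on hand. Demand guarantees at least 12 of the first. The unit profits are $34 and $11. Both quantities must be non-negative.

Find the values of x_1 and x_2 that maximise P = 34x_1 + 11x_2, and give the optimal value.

Corner points and P = 34x_1 + 11x_2:
  (13, 0) → P = 442
  (12, 0) → P = 408
  (12, 4) → P = 452

The optimum lies where 4x_1 + x_2 = 52 and x_1 = 12.
Solving simultaneously gives x_1 = 12, x_2 = 4.

x_1 = 12, x_2 = 4, maximum P = 452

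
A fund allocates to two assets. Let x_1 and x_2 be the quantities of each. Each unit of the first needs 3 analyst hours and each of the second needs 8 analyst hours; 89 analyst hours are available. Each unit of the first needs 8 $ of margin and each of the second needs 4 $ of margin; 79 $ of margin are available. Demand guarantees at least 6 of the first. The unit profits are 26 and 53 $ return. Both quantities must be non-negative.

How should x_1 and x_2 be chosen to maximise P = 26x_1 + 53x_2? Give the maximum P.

Feasible corners and P = 26x_1 + 53x_2:
  (79/8, 0) → P = 1027/4
  (6, 0) → P = 156
  (6, 31/4) → P = 2267/4

The optimum lies where 8x_1 + 4x_2 = 79 and x_1 = 6.
Solving simultaneously gives x_1 = 6, x_2 = 31/4.

x_1 = 6, x_2 = 31/4, maximum P = 2267/4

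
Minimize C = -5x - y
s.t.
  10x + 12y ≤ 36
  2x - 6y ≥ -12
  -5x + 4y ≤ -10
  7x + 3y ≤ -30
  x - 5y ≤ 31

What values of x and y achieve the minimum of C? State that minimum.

x = -3/2, y = -13/2, minimum C = 14

Feasible corners and C = -5x - y:
  (-90/43, -220/43) → C = 670/43
  (-74/21, -145/21) → C = 515/21
  (-3/2, -13/2) → C = 14

The optimum lies where 7x + 3y = -30 and x - 5y = 31.
Solving simultaneously gives x = -3/2, y = -13/2.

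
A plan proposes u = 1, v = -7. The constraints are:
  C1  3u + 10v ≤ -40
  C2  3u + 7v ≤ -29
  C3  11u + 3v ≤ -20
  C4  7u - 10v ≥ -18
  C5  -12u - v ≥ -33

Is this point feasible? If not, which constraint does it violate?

Constraint C3: 11u + 3v = -10, which is not ≤ -20. All other constraints are satisfied.

not feasible — violates C3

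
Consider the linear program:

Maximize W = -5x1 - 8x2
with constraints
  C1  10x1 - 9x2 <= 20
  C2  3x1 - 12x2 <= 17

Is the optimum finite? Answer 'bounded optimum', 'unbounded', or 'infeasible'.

From the feasible point (29/31, -110/93), moving in the direction (-12, -3) keeps every constraint satisfied while W increases without bound.

unbounded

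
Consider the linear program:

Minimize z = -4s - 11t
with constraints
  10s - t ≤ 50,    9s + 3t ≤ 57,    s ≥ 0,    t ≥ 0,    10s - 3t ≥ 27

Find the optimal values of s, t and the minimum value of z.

s = 84/19, t = 109/19, minimum z = -1535/19

Extreme points and z = -4s - 11t:
  (69/13, 40/13) → z = -716/13
  (5, 0) → z = -20
  (84/19, 109/19) → z = -1535/19
  (27/10, 0) → z = -54/5

At the optimal vertex, 9s + 3t = 57 and 10s - 3t = 27.
Solving simultaneously gives s = 84/19, t = 109/19.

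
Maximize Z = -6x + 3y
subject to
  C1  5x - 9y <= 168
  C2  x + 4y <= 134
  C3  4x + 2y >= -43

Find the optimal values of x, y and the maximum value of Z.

x = -220/7, y = 579/14, maximum Z = 4377/14

Corner points and Z = -6x + 3y:
  (1878/29, 502/29) → Z = -9762/29
  (-51/46, -887/46) → Z = -2355/46
  (-220/7, 579/14) → Z = 4377/14

The binding constraints are x + 4y = 134 and 4x + 2y = -43.
Solving simultaneously gives x = -220/7, y = 579/14.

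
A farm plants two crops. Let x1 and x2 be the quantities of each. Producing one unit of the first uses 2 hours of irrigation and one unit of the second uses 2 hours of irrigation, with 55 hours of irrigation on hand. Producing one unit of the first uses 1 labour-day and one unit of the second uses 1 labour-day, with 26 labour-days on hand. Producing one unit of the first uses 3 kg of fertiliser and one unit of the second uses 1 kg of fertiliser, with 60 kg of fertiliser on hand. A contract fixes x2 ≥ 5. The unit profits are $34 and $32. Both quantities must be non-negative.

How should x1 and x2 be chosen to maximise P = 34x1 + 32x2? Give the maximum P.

x1 = 17, x2 = 9, maximum P = 866

Feasible corners and P = 34x1 + 32x2:
  (0, 26) → P = 832
  (0, 5) → P = 160
  (17, 9) → P = 866
  (55/3, 5) → P = 2350/3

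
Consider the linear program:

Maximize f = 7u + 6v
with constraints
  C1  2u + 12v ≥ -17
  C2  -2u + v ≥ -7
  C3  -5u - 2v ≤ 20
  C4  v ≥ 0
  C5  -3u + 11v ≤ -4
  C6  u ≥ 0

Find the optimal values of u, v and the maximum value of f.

Vertices and f = 7u + 6v:
  (7/2, 0) → f = 49/2
  (73/19, 13/19) → f = 31
  (4/3, 0) → f = 28/3

The binding constraints are -2u + v = -7 and -3u + 11v = -4.
Solving simultaneously gives u = 73/19, v = 13/19.

u = 73/19, v = 13/19, maximum f = 31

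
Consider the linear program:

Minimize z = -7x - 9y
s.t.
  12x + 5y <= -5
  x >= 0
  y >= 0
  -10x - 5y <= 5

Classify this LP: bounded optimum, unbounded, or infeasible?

The boundaries 12x + 5y = -5 and x = 0 meet at (0, -1), but that point violates y ≥ 0. Every candidate vertex is excluded by some other constraint, so the feasible region is empty.

infeasible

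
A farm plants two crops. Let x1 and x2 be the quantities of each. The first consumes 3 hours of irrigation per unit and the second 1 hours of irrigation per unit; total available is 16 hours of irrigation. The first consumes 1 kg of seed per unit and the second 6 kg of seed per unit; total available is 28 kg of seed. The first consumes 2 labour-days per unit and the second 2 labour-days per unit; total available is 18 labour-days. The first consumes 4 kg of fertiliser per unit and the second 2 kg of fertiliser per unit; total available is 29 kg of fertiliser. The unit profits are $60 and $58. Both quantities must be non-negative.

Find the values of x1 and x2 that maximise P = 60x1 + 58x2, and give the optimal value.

x1 = 4, x2 = 4, maximum P = 472

The binding constraints are 3x1 + x2 = 16 and x1 + 6x2 = 28.
Solving simultaneously gives x1 = 4, x2 = 4.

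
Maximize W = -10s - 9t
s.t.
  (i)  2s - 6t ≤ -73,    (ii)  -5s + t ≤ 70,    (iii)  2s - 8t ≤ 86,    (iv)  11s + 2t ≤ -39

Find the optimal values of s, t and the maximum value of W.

s = -347/28, t = 225/28, maximum W = 1445/28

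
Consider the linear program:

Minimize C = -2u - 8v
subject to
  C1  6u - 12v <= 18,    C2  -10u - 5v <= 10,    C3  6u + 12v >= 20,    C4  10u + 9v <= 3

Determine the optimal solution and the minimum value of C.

u = -21/8, v = 13/4, minimum C = -83/4

Feasible corners and C = -2u - 8v:
  (-22/9, 26/9) → C = -164/9
  (-21/8, 13/4) → C = -83/4
  (-24/11, 91/33) → C = -584/33

The binding constraints are -10u - 5v = 10 and 10u + 9v = 3.
Solving simultaneously gives u = -21/8, v = 13/4.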